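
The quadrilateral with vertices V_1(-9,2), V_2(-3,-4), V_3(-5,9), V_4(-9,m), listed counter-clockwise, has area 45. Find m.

The doubled signed area Σ (x_i y_{i+1} − x_{i+1} y_i) is linear in m.
With m=0 it equals 58; the coefficient of m is 4 (from the two edges through V_4).
So 4·m + 58 = 2·45 = 90 ⇒ m = 8.

8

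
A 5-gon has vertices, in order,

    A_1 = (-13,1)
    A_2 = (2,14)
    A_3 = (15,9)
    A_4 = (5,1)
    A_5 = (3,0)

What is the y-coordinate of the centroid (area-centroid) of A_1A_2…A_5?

Apply Gauss's area formula. First the cross-terms c_i = x_i·y_{i+1} − x_{i+1}·y_i:
  -184, -192, -30, -3, 3  ⇒  2A = -406, A = -203.
Then Σ (y_i + y_{i+1})·c_i = -7476, so ȳ = -7476 / (6·(-203)) = 178/29.

178/29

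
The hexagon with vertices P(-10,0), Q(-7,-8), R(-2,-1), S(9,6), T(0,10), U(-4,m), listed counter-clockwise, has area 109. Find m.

2

Write out the shoelace sum; only the two edges meeting at U involve m:
2·Area = [(0·m − (-4)·10) + ((-4)·0 − (-10)·m)] + 158
       = 10·m + 198 = 218
⇒ m = 2.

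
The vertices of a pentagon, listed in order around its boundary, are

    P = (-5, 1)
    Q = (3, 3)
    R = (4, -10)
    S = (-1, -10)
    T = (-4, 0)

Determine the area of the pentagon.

77

Apply the shoelace (surveyor's) formula: 2A = Σ (x_i·y_{i+1} − x_{i+1}·y_i), indices taken mod 5.
P→Q: (-5)(3) − (3)(1) = -18
Q→R: (3)(-10) − (4)(3) = -42
R→S: (4)(-10) − (-1)(-10) = -50
S→T: (-1)(0) − (-4)(-10) = -40
T→P: (-4)(1) − (-5)(0) = -4
Σ = -154
Area = |Σ|/2 = 77.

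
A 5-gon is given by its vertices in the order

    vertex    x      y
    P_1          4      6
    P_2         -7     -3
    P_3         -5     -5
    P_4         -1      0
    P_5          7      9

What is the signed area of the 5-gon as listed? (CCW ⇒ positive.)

21

Apply the surveyor's formula: 2A = Σ (x_i·y_{i+1} − x_{i+1}·y_i), indices taken mod 5.
Σ = (30) + (20) + (-5) + (-9) + (6) = 42
Signed area = Σ/2 = 21 (positive ⇒ counter-clockwise traversal).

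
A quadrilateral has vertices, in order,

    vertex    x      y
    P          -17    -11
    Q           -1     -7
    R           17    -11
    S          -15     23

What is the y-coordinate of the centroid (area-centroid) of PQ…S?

Apply the surveyor's formula. First the cross-terms c_i = x_i·y_{i+1} − x_{i+1}·y_i:
  108, 130, 226, 556  ⇒  2A = 1020, A = 510.
Then Σ (y_i + y_{i+1})·c_i = 5100, so ȳ = 5100 / (6·510) = 5/3.

5/3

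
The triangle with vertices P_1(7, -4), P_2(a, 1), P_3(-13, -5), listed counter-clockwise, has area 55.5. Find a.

Write out the shoelace sum; only the two edges meeting at P_2 involve a:
2·Area = [(7·1 − a·(-4)) + (a·(-5) − (-13)·1)] + 87
       = -1·a + 107 = 111
⇒ a = -4.

-4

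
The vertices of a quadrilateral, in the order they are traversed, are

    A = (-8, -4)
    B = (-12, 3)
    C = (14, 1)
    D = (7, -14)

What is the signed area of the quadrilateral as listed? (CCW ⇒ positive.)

-234.5

A→B: (-8)(3) − (-12)(-4) = -72
B→C: (-12)(1) − (14)(3) = -54
C→D: (14)(-14) − (7)(1) = -203
D→A: (7)(-4) − (-8)(-14) = -140
Σ = -469
Signed area = Σ/2 = -234.5 (negative ⇒ clockwise traversal).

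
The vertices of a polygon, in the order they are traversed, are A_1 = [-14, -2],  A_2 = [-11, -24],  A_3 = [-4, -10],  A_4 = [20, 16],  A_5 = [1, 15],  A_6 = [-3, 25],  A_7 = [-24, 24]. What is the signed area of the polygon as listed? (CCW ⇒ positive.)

865

Apply Gauss's area formula: 2A = Σ (x_i·y_{i+1} − x_{i+1}·y_i), indices taken mod 7.
Cross-terms: 314, 14, 136, 284, 70, 528, 384  ⇒  Σ = 1730
Signed area = Σ/2 = 865 (positive ⇒ counter-clockwise traversal).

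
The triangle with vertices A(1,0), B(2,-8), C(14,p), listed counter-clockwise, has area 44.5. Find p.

Write out the shoelace sum; only the two edges meeting at C involve p:
2·Area = [(2·p − 14·(-8)) + (14·0 − 1·p)] + -8
       = 1·p + 104 = 89
⇒ p = -15.

-15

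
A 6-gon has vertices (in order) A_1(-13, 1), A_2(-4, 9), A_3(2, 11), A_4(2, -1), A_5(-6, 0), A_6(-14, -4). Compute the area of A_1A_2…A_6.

123.5

Apply the surveyor's formula: 2A = Σ (x_i·y_{i+1} − x_{i+1}·y_i), indices taken mod 6.
Σ = (-113) + (-62) + (-24) + (-6) + (24) + (-66) = -247
Area = |Σ|/2 = 123.5.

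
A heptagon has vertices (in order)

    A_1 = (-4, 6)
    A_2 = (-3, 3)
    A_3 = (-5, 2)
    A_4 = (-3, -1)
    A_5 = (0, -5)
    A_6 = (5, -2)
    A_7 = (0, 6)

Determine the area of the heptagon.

Σ = (6) + (9) + (11) + (15) + (25) + (30) + (24) = 120
Area = |Σ|/2 = 60.

60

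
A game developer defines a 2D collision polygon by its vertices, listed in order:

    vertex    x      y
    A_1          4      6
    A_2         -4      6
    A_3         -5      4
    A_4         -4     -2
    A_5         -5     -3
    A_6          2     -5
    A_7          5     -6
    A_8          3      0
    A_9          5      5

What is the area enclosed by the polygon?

Apply Gauss's area formula: 2A = Σ (x_i·y_{i+1} − x_{i+1}·y_i), indices taken mod 9.
Σ = (48) + (14) + (26) + (2) + (31) + (13) + (18) + (15) + (10) = 177
Area = |Σ|/2 = 88.5.

88.5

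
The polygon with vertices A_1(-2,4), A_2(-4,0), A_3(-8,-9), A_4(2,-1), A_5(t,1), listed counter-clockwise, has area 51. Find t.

4

The doubled signed area Σ (x_i y_{i+1} − x_{i+1} y_i) is linear in t.
With t=0 it equals 82; the coefficient of t is 5 (from the two edges through A_5).
So 5·t + 82 = 2·51 = 102 ⇒ t = 4.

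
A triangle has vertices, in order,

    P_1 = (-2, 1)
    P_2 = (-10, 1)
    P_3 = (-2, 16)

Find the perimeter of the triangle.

|P_1P_2| = √((-8)² + (0)²) = √64 = 8
|P_2P_3| = √((8)² + (15)²) = √289 = 17
|P_3P_1| = √((0)² + (-15)²) = √225 = 15
Perimeter = 8 + 17 + 15 = 40.

40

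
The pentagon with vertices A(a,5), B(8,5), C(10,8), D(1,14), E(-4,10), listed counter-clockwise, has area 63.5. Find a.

The doubled signed area Σ (x_i y_{i+1} − x_{i+1} y_i) is linear in a.
With a=0 it equals 152; the coefficient of a is -5 (from the two edges through A).
So -5·a + 152 = 2·63.5 = 127 ⇒ a = 5.

5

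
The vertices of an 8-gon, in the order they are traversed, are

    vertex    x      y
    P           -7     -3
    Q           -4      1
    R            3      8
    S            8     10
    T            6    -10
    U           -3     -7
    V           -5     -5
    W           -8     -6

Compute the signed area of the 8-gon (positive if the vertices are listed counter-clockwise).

-174

Apply the shoelace formula: 2A = Σ (x_i·y_{i+1} − x_{i+1}·y_i), indices taken mod 8.
Cross-terms: -19, -35, -34, -140, -72, -20, -10, -18  ⇒  Σ = -348
Signed area = Σ/2 = -174 (negative ⇒ clockwise traversal).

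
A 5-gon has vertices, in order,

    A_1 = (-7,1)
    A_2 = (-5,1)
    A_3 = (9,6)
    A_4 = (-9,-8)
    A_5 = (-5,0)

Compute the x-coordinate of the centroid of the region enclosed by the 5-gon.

-61/39

Apply the shoelace (surveyor's) formula. First the cross-terms c_i = x_i·y_{i+1} − x_{i+1}·y_i:
  -2, -39, -18, -40, -5  ⇒  2A = -104, A = -52.
Then Σ (x_i + x_{i+1})·c_i = 488, so x̄ = 488 / (6·(-52)) = -61/39.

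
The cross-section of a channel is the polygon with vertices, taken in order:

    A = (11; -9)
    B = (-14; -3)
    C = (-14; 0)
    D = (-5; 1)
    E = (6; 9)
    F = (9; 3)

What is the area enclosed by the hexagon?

221.5

Apply the shoelace formula: 2A = Σ (x_i·y_{i+1} − x_{i+1}·y_i), indices taken mod 6.
Σ = (-159) + (-42) + (-14) + (-51) + (-63) + (-114) = -443
Area = |Σ|/2 = 221.5.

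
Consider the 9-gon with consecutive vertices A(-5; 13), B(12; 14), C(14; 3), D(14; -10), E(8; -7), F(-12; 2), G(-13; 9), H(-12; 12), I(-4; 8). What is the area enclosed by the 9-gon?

Σ = (-226) + (-160) + (-182) + (-18) + (-68) + (-82) + (-48) + (-48) + (-12) = -844
Area = |Σ|/2 = 422.

422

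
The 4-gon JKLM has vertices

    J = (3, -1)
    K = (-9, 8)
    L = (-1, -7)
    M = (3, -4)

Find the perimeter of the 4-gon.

|JK| = √((-12)² + (9)²) = √225 = 15
|KL| = √((8)² + (-15)²) = √289 = 17
|LM| = √((4)² + (3)²) = √25 = 5
|MJ| = √((0)² + (3)²) = √9 = 3
Perimeter = 15 + 17 + 5 + 3 = 40.

40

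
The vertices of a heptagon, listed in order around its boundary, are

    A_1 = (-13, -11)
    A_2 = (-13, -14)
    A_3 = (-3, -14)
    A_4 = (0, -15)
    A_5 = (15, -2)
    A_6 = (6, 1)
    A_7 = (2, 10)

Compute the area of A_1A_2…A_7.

Apply the shoelace formula: 2A = Σ (x_i·y_{i+1} − x_{i+1}·y_i), indices taken mod 7.
Σ = (39) + (140) + (45) + (225) + (27) + (58) + (108) = 642
Area = |Σ|/2 = 321.

321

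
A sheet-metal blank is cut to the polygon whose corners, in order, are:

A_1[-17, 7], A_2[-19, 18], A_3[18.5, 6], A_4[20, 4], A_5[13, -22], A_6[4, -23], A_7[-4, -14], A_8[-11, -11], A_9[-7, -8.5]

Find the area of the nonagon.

Apply the shoelace formula: 2A = Σ (x_i·y_{i+1} − x_{i+1}·y_i), indices taken mod 9.
Cross-terms: -173, -447, -46, -492, -211, -148, -110, 16.5, -193.5  ⇒  Σ = -1804
Area = |Σ|/2 = 902.

902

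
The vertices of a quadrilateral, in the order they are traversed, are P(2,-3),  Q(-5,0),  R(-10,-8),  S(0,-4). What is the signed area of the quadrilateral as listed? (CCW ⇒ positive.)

36.5

Cross-terms: -15, 40, 40, 8  ⇒  Σ = 73
Signed area = Σ/2 = 36.5 (positive ⇒ counter-clockwise traversal).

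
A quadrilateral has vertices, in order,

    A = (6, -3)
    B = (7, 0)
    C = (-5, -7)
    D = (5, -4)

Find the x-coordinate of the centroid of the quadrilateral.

137/54

Apply the surveyor's formula. First the cross-terms c_i = x_i·y_{i+1} − x_{i+1}·y_i:
  21, -49, 55, 9  ⇒  2A = 36, A = 18.
Then Σ (x_i + x_{i+1})·c_i = 274, so x̄ = 274 / (6·18) = 137/54.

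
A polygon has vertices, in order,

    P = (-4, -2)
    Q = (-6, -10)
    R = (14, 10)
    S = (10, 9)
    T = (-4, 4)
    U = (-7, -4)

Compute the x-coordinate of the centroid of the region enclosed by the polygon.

163/126

Apply the shoelace (surveyor's) formula. First the cross-terms c_i = x_i·y_{i+1} − x_{i+1}·y_i:
  28, 80, 26, 76, 44, -2  ⇒  2A = 252, A = 126.
Then Σ (x_i + x_{i+1})·c_i = 978, so x̄ = 978 / (6·126) = 163/126.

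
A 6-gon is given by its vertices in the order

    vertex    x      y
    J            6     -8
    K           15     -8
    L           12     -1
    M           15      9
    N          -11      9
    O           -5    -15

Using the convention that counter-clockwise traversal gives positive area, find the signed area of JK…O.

425

Σ = (72) + (81) + (123) + (234) + (210) + (130) = 850
Signed area = Σ/2 = 425 (positive ⇒ counter-clockwise traversal).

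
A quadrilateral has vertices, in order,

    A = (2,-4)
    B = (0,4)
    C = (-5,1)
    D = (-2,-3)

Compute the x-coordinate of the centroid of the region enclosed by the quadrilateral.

-203/177

Apply the surveyor's formula. First the cross-terms c_i = x_i·y_{i+1} − x_{i+1}·y_i:
  8, 20, 17, 14  ⇒  2A = 59, A = 29.5.
Then Σ (x_i + x_{i+1})·c_i = -203, so x̄ = -203 / (6·29.5) = -203/177.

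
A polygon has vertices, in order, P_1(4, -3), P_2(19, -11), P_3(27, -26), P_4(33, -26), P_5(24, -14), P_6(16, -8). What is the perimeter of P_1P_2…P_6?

|P_1P_2| = √((15)² + (-8)²) = √289 = 17
|P_2P_3| = √((8)² + (-15)²) = √289 = 17
|P_3P_4| = √((6)² + (0)²) = √36 = 6
|P_4P_5| = √((-9)² + (12)²) = √225 = 15
|P_5P_6| = √((-8)² + (6)²) = √100 = 10
|P_6P_1| = √((-12)² + (5)²) = √169 = 13
Perimeter = 17 + 17 + 6 + 15 + 10 + 13 = 78.

78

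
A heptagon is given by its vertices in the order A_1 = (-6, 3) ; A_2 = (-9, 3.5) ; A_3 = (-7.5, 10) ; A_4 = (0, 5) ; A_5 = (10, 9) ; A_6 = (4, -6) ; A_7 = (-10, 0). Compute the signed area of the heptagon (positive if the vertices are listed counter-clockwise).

Apply the shoelace formula: 2A = Σ (x_i·y_{i+1} − x_{i+1}·y_i), indices taken mod 7.
Σ = (6) + (-63.75) + (-37.5) + (-50) + (-96) + (-60) + (-30) = -331.25
Signed area = Σ/2 = -165.625 (negative ⇒ clockwise traversal).

-165.625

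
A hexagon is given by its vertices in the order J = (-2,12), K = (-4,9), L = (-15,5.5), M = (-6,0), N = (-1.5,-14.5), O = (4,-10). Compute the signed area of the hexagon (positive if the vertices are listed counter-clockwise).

Apply the shoelace (surveyor's) formula: 2A = Σ (x_i·y_{i+1} − x_{i+1}·y_i), indices taken mod 6.
Cross-terms: 30, 113, 33, 87, 73, 28  ⇒  Σ = 364
Signed area = Σ/2 = 182 (positive ⇒ counter-clockwise traversal).

182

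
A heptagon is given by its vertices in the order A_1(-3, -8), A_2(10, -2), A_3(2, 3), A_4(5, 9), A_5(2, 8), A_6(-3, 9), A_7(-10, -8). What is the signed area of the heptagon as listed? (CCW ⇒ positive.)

178.5

Σ = (86) + (34) + (3) + (22) + (42) + (114) + (56) = 357
Signed area = Σ/2 = 178.5 (positive ⇒ counter-clockwise traversal).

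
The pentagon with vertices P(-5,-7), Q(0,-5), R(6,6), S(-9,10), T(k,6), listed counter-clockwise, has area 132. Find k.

-7

The doubled signed area Σ (x_i y_{i+1} − x_{i+1} y_i) is linear in k.
With k=0 it equals 145; the coefficient of k is -17 (from the two edges through T).
So -17·k + 145 = 2·132 = 264 ⇒ k = -7.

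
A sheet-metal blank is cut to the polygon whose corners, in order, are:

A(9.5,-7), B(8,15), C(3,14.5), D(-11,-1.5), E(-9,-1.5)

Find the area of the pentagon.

252.375

Apply the shoelace formula: 2A = Σ (x_i·y_{i+1} − x_{i+1}·y_i), indices taken mod 5.
Σ = (198.5) + (71) + (155) + (3) + (77.25) = 504.75
Area = |Σ|/2 = 252.375.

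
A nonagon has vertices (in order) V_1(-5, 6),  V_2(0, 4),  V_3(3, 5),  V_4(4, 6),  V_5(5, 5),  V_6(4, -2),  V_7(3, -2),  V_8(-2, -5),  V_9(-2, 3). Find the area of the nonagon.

54

Cross-terms: -20, -12, -2, -10, -30, -2, -19, -16, 3  ⇒  Σ = -108
Area = |Σ|/2 = 54.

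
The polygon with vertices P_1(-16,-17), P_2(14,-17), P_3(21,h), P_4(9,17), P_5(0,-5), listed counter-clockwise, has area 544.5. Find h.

-2

Write out the shoelace sum; only the two edges meeting at P_3 involve h:
2·Area = [(14·h − 21·(-17)) + (21·17 − 9·h)] + 385
       = 5·h + 1099 = 1089
⇒ h = -2.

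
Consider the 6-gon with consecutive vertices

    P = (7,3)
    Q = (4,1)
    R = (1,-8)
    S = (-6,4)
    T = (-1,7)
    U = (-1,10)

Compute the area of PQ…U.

98

P→Q: (7)(1) − (4)(3) = -5
Q→R: (4)(-8) − (1)(1) = -33
R→S: (1)(4) − (-6)(-8) = -44
S→T: (-6)(7) − (-1)(4) = -38
T→U: (-1)(10) − (-1)(7) = -3
U→P: (-1)(3) − (7)(10) = -73
Σ = -196
Area = |Σ|/2 = 98.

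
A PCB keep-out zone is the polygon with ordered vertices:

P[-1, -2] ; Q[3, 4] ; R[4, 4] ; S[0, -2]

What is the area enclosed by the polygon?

6

Apply the shoelace (surveyor's) formula: 2A = Σ (x_i·y_{i+1} − x_{i+1}·y_i), indices taken mod 4.
Σ = (2) + (-4) + (-8) + (-2) = -12
Area = |Σ|/2 = 6.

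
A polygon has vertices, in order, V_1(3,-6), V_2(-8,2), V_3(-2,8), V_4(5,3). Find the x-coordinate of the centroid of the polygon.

Apply Gauss's area formula. First the cross-terms c_i = x_i·y_{i+1} − x_{i+1}·y_i:
  -42, -60, -46, -39  ⇒  2A = -187, A = -93.5.
Then Σ (x_i + x_{i+1})·c_i = 360, so x̄ = 360 / (6·(-93.5)) = -120/187.

-120/187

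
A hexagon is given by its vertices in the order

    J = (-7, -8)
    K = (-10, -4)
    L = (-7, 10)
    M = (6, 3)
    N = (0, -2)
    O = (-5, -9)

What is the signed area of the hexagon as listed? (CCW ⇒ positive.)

Apply the shoelace formula: 2A = Σ (x_i·y_{i+1} − x_{i+1}·y_i), indices taken mod 6.
Cross-terms: -52, -128, -81, -12, -10, -23  ⇒  Σ = -306
Signed area = Σ/2 = -153 (negative ⇒ clockwise traversal).

-153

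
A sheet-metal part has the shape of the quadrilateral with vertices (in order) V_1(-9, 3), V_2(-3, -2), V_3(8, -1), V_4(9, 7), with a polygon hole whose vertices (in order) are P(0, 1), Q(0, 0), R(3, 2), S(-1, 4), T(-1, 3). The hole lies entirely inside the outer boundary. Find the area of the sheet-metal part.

93.5

Outer boundary:
Apply Gauss's area formula: 2A = Σ (x_i·y_{i+1} − x_{i+1}·y_i), indices taken mod 4.
Cross-terms: 27, 19, 65, 90  ⇒  Σ = 201
Area = |Σ|/2 = 100.5.
Hole:
Apply the shoelace formula: 2A = Σ (x_i·y_{i+1} − x_{i+1}·y_i), indices taken mod 5.
Σ = (0) + (0) + (14) + (1) + (-1) = 14
Area = |Σ|/2 = 7.
Net area = 100.5 − 7 = 93.5.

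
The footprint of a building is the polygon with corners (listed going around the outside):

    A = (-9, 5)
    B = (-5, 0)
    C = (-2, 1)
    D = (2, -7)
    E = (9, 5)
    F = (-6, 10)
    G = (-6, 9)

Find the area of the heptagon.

141

Apply the shoelace (surveyor's) formula: 2A = Σ (x_i·y_{i+1} − x_{i+1}·y_i), indices taken mod 7.
Σ = (25) + (-5) + (12) + (73) + (120) + (6) + (51) = 282
Area = |Σ|/2 = 141.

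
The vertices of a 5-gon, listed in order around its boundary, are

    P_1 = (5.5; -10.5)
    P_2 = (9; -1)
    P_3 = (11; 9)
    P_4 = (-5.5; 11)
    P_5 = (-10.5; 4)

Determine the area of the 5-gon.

266.625

P_1→P_2: (5.5)(-1) − (9)(-10.5) = 89
P_2→P_3: (9)(9) − (11)(-1) = 92
P_3→P_4: (11)(11) − (-5.5)(9) = 170.5
P_4→P_5: (-5.5)(4) − (-10.5)(11) = 93.5
P_5→P_1: (-10.5)(-10.5) − (5.5)(4) = 88.25
Σ = 533.25
Area = |Σ|/2 = 266.625.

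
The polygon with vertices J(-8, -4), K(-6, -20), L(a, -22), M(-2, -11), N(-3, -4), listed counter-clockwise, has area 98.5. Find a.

Write out the shoelace sum; only the two edges meeting at L involve a:
2·Area = [((-6)·(-22) − a·(-20)) + (a·(-11) − (-2)·(-22))] + 91
       = 9·a + 179 = 197
⇒ a = 2.

2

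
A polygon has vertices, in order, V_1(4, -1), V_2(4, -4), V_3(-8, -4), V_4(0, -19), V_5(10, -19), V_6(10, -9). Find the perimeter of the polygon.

62

|V_1V_2| = √((0)² + (-3)²) = √9 = 3
|V_2V_3| = √((-12)² + (0)²) = √144 = 12
|V_3V_4| = √((8)² + (-15)²) = √289 = 17
|V_4V_5| = √((10)² + (0)²) = √100 = 10
|V_5V_6| = √((0)² + (10)²) = √100 = 10
|V_6V_1| = √((-6)² + (8)²) = √100 = 10
Perimeter = 3 + 12 + 17 + 10 + 10 + 10 = 62.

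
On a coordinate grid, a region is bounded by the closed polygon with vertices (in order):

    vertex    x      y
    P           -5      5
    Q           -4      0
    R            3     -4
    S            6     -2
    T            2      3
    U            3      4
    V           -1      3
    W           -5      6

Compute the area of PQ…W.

51

Σ = (20) + (16) + (18) + (22) + (-1) + (13) + (9) + (5) = 102
Area = |Σ|/2 = 51.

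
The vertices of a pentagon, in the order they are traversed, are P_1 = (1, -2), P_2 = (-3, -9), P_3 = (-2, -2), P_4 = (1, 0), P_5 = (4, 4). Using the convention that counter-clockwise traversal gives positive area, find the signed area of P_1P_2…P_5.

Apply Gauss's area formula: 2A = Σ (x_i·y_{i+1} − x_{i+1}·y_i), indices taken mod 5.
Σ = (-15) + (-12) + (2) + (4) + (-12) = -33
Signed area = Σ/2 = -16.5 (negative ⇒ clockwise traversal).

-16.5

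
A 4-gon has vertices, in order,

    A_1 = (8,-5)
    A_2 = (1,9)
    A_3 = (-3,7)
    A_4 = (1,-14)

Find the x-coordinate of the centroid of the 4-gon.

2

Apply the shoelace (surveyor's) formula. First the cross-terms c_i = x_i·y_{i+1} − x_{i+1}·y_i:
  77, 34, 35, 107  ⇒  2A = 253, A = 126.5.
Then Σ (x_i + x_{i+1})·c_i = 1518, so x̄ = 1518 / (6·126.5) = 2.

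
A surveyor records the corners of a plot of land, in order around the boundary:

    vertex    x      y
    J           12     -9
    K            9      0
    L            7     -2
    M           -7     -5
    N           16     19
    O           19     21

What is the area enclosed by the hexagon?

Apply the shoelace (surveyor's) formula: 2A = Σ (x_i·y_{i+1} − x_{i+1}·y_i), indices taken mod 6.
Cross-terms: 81, -18, -49, -53, -25, -423  ⇒  Σ = -487
Area = |Σ|/2 = 243.5.

243.5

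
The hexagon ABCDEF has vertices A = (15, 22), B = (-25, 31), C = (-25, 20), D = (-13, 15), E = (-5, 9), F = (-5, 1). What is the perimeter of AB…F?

|AB| = √((-40)² + (9)²) = √1681 = 41
|BC| = √((0)² + (-11)²) = √121 = 11
|CD| = √((12)² + (-5)²) = √169 = 13
|DE| = √((8)² + (-6)²) = √100 = 10
|EF| = √((0)² + (-8)²) = √64 = 8
|FA| = √((20)² + (21)²) = √841 = 29
Perimeter = 41 + 11 + 13 + 10 + 8 + 29 = 112.

112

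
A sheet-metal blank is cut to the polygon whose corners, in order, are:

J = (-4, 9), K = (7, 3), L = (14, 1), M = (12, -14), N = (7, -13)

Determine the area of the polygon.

Apply Gauss's area formula: 2A = Σ (x_i·y_{i+1} − x_{i+1}·y_i), indices taken mod 5.
Σ = (-75) + (-35) + (-208) + (-58) + (11) = -365
Area = |Σ|/2 = 182.5.

182.5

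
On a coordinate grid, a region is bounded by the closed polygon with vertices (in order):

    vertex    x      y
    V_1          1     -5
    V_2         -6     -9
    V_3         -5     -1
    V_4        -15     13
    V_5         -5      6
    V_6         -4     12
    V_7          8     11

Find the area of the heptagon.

205

Σ = (-39) + (-39) + (-80) + (-25) + (-36) + (-140) + (-51) = -410
Area = |Σ|/2 = 205.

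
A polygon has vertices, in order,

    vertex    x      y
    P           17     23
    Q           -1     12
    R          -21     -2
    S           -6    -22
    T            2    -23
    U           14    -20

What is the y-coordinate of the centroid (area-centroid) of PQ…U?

Apply the shoelace (surveyor's) formula. First the cross-terms c_i = x_i·y_{i+1} − x_{i+1}·y_i:
  227, 254, 450, 182, 282, 662  ⇒  2A = 2057, A = 1028.5.
Then Σ (y_i + y_{i+1})·c_i = -18645, so ȳ = -18645 / (6·1028.5) = -565/187.

-565/187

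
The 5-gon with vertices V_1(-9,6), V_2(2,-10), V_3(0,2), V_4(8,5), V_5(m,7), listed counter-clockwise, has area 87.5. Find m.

-10

Write out the shoelace sum; only the two edges meeting at V_5 involve m:
2·Area = [(8·7 − m·5) + (m·6 − (-9)·7)] + 66
       = 1·m + 185 = 175
⇒ m = -10.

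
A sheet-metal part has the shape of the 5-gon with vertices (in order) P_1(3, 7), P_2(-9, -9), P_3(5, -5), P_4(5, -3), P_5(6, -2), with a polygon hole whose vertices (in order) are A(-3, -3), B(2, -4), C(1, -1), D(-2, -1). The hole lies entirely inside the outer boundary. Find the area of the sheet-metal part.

86

Outer boundary:
Σ = (36) + (90) + (10) + (8) + (48) = 192
Area = |Σ|/2 = 96.
Hole:
Cross-terms: 18, 2, -3, 3  ⇒  Σ = 20
Area = |Σ|/2 = 10.
Net area = 96 − 10 = 86.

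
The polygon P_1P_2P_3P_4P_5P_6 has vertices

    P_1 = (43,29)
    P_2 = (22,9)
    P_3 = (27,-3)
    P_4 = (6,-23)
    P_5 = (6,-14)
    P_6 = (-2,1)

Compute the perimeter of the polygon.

|P_1P_2| = √((-21)² + (-20)²) = √841 = 29
|P_2P_3| = √((5)² + (-12)²) = √169 = 13
|P_3P_4| = √((-21)² + (-20)²) = √841 = 29
|P_4P_5| = √((0)² + (9)²) = √81 = 9
|P_5P_6| = √((-8)² + (15)²) = √289 = 17
|P_6P_1| = √((45)² + (28)²) = √2809 = 53
Perimeter = 29 + 13 + 29 + 9 + 17 + 53 = 150.

150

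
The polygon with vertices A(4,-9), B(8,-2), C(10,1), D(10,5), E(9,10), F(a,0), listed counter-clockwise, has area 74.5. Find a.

The doubled signed area Σ (x_i y_{i+1} − x_{i+1} y_i) is linear in a.
With a=0 it equals 187; the coefficient of a is -19 (from the two edges through F).
So -19·a + 187 = 2·74.5 = 149 ⇒ a = 2.

2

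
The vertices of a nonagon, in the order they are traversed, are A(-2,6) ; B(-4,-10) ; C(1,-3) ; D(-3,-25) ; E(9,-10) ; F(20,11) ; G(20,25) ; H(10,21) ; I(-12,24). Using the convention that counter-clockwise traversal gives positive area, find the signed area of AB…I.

752

Apply the shoelace formula: 2A = Σ (x_i·y_{i+1} − x_{i+1}·y_i), indices taken mod 9.
Cross-terms: 44, 22, -34, 255, 299, 280, 170, 492, -24  ⇒  Σ = 1504
Signed area = Σ/2 = 752 (positive ⇒ counter-clockwise traversal).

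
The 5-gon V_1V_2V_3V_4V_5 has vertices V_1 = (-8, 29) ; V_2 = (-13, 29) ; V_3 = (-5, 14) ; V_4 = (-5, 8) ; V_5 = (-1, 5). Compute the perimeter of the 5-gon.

|V_1V_2| = √((-5)² + (0)²) = √25 = 5
|V_2V_3| = √((8)² + (-15)²) = √289 = 17
|V_3V_4| = √((0)² + (-6)²) = √36 = 6
|V_4V_5| = √((4)² + (-3)²) = √25 = 5
|V_5V_1| = √((-7)² + (24)²) = √625 = 25
Perimeter = 5 + 17 + 6 + 5 + 25 = 58.

58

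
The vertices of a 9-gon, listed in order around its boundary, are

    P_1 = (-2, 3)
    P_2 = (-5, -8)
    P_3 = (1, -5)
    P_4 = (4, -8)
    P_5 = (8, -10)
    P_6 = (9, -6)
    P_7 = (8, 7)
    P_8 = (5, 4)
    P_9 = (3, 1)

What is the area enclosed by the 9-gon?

127

Σ = (31) + (33) + (12) + (24) + (42) + (111) + (-3) + (-7) + (11) = 254
Area = |Σ|/2 = 127.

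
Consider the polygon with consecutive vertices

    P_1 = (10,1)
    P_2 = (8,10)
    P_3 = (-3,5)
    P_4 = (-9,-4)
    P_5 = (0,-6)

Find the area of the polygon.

Apply Gauss's area formula: 2A = Σ (x_i·y_{i+1} − x_{i+1}·y_i), indices taken mod 5.
P_1→P_2: (10)(10) − (8)(1) = 92
P_2→P_3: (8)(5) − (-3)(10) = 70
P_3→P_4: (-3)(-4) − (-9)(5) = 57
P_4→P_5: (-9)(-6) − (0)(-4) = 54
P_5→P_1: (0)(1) − (10)(-6) = 60
Σ = 333
Area = |Σ|/2 = 166.5.

166.5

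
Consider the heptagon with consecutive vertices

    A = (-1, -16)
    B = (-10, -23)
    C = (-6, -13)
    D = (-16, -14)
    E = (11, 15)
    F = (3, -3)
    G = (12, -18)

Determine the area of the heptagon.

Apply the shoelace (surveyor's) formula: 2A = Σ (x_i·y_{i+1} − x_{i+1}·y_i), indices taken mod 7.
A→B: (-1)(-23) − (-10)(-16) = -137
B→C: (-10)(-13) − (-6)(-23) = -8
C→D: (-6)(-14) − (-16)(-13) = -124
D→E: (-16)(15) − (11)(-14) = -86
E→F: (11)(-3) − (3)(15) = -78
F→G: (3)(-18) − (12)(-3) = -18
G→A: (12)(-16) − (-1)(-18) = -210
Σ = -661
Area = |Σ|/2 = 330.5.

330.5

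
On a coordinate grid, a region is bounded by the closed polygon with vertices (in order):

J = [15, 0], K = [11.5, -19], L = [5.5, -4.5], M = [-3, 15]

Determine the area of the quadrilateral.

Σ = (-285) + (52.75) + (69) + (-225) = -388.25
Area = |Σ|/2 = 194.125.

194.125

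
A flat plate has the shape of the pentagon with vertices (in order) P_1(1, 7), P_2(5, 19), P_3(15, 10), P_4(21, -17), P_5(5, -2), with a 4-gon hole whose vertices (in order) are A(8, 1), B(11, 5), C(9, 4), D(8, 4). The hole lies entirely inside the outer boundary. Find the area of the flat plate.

314

Outer boundary:
Σ = (-16) + (-235) + (-465) + (43) + (37) = -636
Area = |Σ|/2 = 318.
Hole:
Cross-terms: 29, -1, 4, -24  ⇒  Σ = 8
Area = |Σ|/2 = 4.
Net area = 318 − 4 = 314.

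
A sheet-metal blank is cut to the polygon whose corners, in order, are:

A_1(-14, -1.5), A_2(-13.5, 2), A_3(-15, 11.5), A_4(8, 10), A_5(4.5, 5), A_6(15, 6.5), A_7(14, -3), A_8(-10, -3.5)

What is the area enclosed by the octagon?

Σ = (-48.25) + (-125.25) + (-242) + (-5) + (-45.75) + (-136) + (-79) + (-34) = -715.25
Area = |Σ|/2 = 357.625.

357.625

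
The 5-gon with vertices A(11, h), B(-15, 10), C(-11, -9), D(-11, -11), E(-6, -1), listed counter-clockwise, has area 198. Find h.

7

The doubled signed area Σ (x_i y_{i+1} − x_{i+1} y_i) is linear in h.
With h=0 it equals 333; the coefficient of h is 9 (from the two edges through A).
So 9·h + 333 = 2·198 = 396 ⇒ h = 7.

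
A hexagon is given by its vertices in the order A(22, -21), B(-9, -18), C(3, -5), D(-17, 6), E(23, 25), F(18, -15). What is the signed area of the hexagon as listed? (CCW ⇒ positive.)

-979.5

Σ = (-585) + (99) + (-67) + (-563) + (-795) + (-48) = -1959
Signed area = Σ/2 = -979.5 (negative ⇒ clockwise traversal).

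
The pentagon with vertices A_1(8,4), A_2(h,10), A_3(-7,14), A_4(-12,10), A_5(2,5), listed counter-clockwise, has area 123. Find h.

11

The doubled signed area Σ (x_i y_{i+1} − x_{i+1} y_i) is linear in h.
With h=0 it equals 136; the coefficient of h is 10 (from the two edges through A_2).
So 10·h + 136 = 2·123 = 246 ⇒ h = 11.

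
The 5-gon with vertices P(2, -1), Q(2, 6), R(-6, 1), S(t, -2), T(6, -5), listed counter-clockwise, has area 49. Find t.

-3

The doubled signed area Σ (x_i y_{i+1} − x_{i+1} y_i) is linear in t.
With t=0 it equals 80; the coefficient of t is -6 (from the two edges through S).
So -6·t + 80 = 2·49 = 98 ⇒ t = -3.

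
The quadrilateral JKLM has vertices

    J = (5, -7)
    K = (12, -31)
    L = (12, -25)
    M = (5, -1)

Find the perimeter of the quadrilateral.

62

|JK| = √((7)² + (-24)²) = √625 = 25
|KL| = √((0)² + (6)²) = √36 = 6
|LM| = √((-7)² + (24)²) = √625 = 25
|MJ| = √((0)² + (-6)²) = √36 = 6
Perimeter = 25 + 6 + 25 + 6 = 62.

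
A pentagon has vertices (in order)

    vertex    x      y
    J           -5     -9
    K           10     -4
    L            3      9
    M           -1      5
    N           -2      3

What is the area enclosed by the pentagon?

Σ = (110) + (102) + (24) + (7) + (33) = 276
Area = |Σ|/2 = 138.

138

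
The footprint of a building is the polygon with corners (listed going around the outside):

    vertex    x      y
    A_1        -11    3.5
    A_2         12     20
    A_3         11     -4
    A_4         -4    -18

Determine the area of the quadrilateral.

Apply the shoelace formula: 2A = Σ (x_i·y_{i+1} − x_{i+1}·y_i), indices taken mod 4.
Cross-terms: -262, -268, -214, -212  ⇒  Σ = -956
Area = |Σ|/2 = 478.

478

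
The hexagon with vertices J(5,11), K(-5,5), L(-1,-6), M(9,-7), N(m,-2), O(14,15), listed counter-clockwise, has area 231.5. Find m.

The doubled signed area Σ (x_i y_{i+1} − x_{i+1} y_i) is linear in m.
With m=0 it equals 265; the coefficient of m is 22 (from the two edges through N).
So 22·m + 265 = 2·231.5 = 463 ⇒ m = 9.

9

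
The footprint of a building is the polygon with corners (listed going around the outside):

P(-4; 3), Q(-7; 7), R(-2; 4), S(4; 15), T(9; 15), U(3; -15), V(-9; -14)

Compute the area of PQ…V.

291

Apply the shoelace formula: 2A = Σ (x_i·y_{i+1} − x_{i+1}·y_i), indices taken mod 7.
Σ = (-7) + (-14) + (-46) + (-75) + (-180) + (-177) + (-83) = -582
Area = |Σ|/2 = 291.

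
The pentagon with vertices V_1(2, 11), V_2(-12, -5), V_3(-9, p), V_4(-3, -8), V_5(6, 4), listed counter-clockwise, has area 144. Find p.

Write out the shoelace sum; only the two edges meeting at V_3 involve p:
2·Area = [((-12)·p − (-9)·(-5)) + ((-9)·(-8) − (-3)·p)] + 216
       = -9·p + 243 = 288
⇒ p = -5.

-5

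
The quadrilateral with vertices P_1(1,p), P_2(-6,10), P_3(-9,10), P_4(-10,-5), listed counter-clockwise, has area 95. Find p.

Write out the shoelace sum; only the two edges meeting at P_1 involve p:
2·Area = [((-10)·p − 1·(-5)) + (1·10 − (-6)·p)] + 175
       = -4·p + 190 = 190
⇒ p = 0.

0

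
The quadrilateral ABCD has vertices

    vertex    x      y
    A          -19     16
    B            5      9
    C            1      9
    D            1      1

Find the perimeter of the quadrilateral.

62

|AB| = √((24)² + (-7)²) = √625 = 25
|BC| = √((-4)² + (0)²) = √16 = 4
|CD| = √((0)² + (-8)²) = √64 = 8
|DA| = √((-20)² + (15)²) = √625 = 25
Perimeter = 25 + 4 + 8 + 25 = 62.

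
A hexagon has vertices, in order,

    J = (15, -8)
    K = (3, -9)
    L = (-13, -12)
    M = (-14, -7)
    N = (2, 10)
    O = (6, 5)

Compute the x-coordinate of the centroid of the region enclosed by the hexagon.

Apply the surveyor's formula. First the cross-terms c_i = x_i·y_{i+1} − x_{i+1}·y_i:
  -111, -153, -77, -126, -50, -123  ⇒  2A = -640, A = -320.
Then Σ (x_i + x_{i+1})·c_i = 140, so x̄ = 140 / (6·(-320)) = -7/96.

-7/96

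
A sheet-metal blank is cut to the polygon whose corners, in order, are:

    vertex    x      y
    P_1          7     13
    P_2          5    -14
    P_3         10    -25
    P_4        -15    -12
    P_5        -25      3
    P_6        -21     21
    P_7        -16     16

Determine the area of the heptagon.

Apply Gauss's area formula: 2A = Σ (x_i·y_{i+1} − x_{i+1}·y_i), indices taken mod 7.
Cross-terms: -163, 15, -495, -345, -462, 0, -320  ⇒  Σ = -1770
Area = |Σ|/2 = 885.

885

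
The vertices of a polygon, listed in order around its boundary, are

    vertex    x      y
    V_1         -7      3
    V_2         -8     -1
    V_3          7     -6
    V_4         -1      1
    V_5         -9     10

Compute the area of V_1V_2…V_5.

Apply the surveyor's formula: 2A = Σ (x_i·y_{i+1} − x_{i+1}·y_i), indices taken mod 5.
Σ = (31) + (55) + (1) + (-1) + (43) = 129
Area = |Σ|/2 = 64.5.

64.5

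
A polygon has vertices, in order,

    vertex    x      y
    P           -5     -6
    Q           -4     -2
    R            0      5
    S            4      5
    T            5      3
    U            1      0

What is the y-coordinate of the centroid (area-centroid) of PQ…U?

Apply Gauss's area formula. First the cross-terms c_i = x_i·y_{i+1} − x_{i+1}·y_i:
  -14, -20, -20, -13, -3, -6  ⇒  2A = -76, A = -38.
Then Σ (y_i + y_{i+1})·c_i = -225, so ȳ = -225 / (6·(-38)) = 75/76.

75/76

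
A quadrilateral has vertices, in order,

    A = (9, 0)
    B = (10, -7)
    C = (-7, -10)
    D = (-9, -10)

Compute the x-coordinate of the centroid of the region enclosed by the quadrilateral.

Apply the shoelace (surveyor's) formula. First the cross-terms c_i = x_i·y_{i+1} − x_{i+1}·y_i:
  -63, -149, -20, 90  ⇒  2A = -142, A = -71.
Then Σ (x_i + x_{i+1})·c_i = -1324, so x̄ = -1324 / (6·(-71)) = 662/213.

662/213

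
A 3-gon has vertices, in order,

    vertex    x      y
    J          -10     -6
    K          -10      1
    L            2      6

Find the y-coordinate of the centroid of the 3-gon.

1/3

Apply Gauss's area formula. First the cross-terms c_i = x_i·y_{i+1} − x_{i+1}·y_i:
  -70, -62, 48  ⇒  2A = -84, A = -42.
Then Σ (y_i + y_{i+1})·c_i = -84, so ȳ = -84 / (6·(-42)) = 1/3.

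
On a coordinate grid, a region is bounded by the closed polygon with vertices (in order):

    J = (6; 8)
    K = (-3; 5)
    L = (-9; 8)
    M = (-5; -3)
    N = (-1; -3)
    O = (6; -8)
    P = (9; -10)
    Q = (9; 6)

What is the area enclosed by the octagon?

Σ = (54) + (21) + (67) + (12) + (26) + (12) + (144) + (36) = 372
Area = |Σ|/2 = 186.

186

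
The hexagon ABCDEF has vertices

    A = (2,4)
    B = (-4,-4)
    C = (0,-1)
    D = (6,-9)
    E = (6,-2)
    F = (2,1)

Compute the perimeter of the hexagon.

40

|AB| = √((-6)² + (-8)²) = √100 = 10
|BC| = √((4)² + (3)²) = √25 = 5
|CD| = √((6)² + (-8)²) = √100 = 10
|DE| = √((0)² + (7)²) = √49 = 7
|EF| = √((-4)² + (3)²) = √25 = 5
|FA| = √((0)² + (3)²) = √9 = 3
Perimeter = 10 + 5 + 10 + 7 + 5 + 3 = 40.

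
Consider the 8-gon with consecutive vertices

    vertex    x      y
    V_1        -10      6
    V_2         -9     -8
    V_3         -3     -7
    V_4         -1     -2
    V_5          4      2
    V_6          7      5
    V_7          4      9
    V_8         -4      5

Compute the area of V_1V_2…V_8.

154.5

Apply the shoelace (surveyor's) formula: 2A = Σ (x_i·y_{i+1} − x_{i+1}·y_i), indices taken mod 8.
Cross-terms: 134, 39, -1, 6, 6, 43, 56, 26  ⇒  Σ = 309
Area = |Σ|/2 = 154.5.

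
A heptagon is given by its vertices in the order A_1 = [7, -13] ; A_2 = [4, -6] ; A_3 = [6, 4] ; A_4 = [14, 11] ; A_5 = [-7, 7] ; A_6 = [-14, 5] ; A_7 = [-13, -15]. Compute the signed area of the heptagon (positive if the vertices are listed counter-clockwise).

429.5

A_1→A_2: (7)(-6) − (4)(-13) = 10
A_2→A_3: (4)(4) − (6)(-6) = 52
A_3→A_4: (6)(11) − (14)(4) = 10
A_4→A_5: (14)(7) − (-7)(11) = 175
A_5→A_6: (-7)(5) − (-14)(7) = 63
A_6→A_7: (-14)(-15) − (-13)(5) = 275
A_7→A_1: (-13)(-13) − (7)(-15) = 274
Σ = 859
Signed area = Σ/2 = 429.5 (positive ⇒ counter-clockwise traversal).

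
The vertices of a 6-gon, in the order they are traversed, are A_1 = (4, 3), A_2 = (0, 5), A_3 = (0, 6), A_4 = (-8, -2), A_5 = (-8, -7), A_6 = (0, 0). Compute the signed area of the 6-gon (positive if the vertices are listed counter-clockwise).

54

A_1→A_2: (4)(5) − (0)(3) = 20
A_2→A_3: (0)(6) − (0)(5) = 0
A_3→A_4: (0)(-2) − (-8)(6) = 48
A_4→A_5: (-8)(-7) − (-8)(-2) = 40
A_5→A_6: (-8)(0) − (0)(-7) = 0
A_6→A_1: (0)(3) − (4)(0) = 0
Σ = 108
Signed area = Σ/2 = 54 (positive ⇒ counter-clockwise traversal).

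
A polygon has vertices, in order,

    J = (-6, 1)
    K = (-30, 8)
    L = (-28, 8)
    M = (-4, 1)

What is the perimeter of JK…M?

54

|JK| = √((-24)² + (7)²) = √625 = 25
|KL| = √((2)² + (0)²) = √4 = 2
|LM| = √((24)² + (-7)²) = √625 = 25
|MJ| = √((-2)² + (0)²) = √4 = 2
Perimeter = 25 + 2 + 25 + 2 = 54.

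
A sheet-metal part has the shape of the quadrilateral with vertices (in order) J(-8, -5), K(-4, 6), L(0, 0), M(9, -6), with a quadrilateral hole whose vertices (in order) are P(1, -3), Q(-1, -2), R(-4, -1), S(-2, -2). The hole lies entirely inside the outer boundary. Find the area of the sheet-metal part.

79.5

Outer boundary:
Cross-terms: -68, 0, 0, -93  ⇒  Σ = -161
Area = |Σ|/2 = 80.5.
Hole:
Apply the surveyor's formula: 2A = Σ (x_i·y_{i+1} − x_{i+1}·y_i), indices taken mod 4.
Σ = (-5) + (-7) + (6) + (8) = 2
Area = |Σ|/2 = 1.
Net area = 80.5 − 1 = 79.5.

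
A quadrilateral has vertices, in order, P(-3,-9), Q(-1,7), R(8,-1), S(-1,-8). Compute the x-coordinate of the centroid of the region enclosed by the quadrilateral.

Apply the surveyor's formula. First the cross-terms c_i = x_i·y_{i+1} − x_{i+1}·y_i:
  -30, -55, -65, -15  ⇒  2A = -165, A = -82.5.
Then Σ (x_i + x_{i+1})·c_i = -660, so x̄ = -660 / (6·(-82.5)) = 4/3.

4/3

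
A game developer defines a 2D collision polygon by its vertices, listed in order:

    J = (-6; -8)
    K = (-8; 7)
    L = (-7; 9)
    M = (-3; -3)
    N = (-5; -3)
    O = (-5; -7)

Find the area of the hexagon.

34.5

J→K: (-6)(7) − (-8)(-8) = -106
K→L: (-8)(9) − (-7)(7) = -23
L→M: (-7)(-3) − (-3)(9) = 48
M→N: (-3)(-3) − (-5)(-3) = -6
N→O: (-5)(-7) − (-5)(-3) = 20
O→J: (-5)(-8) − (-6)(-7) = -2
Σ = -69
Area = |Σ|/2 = 34.5.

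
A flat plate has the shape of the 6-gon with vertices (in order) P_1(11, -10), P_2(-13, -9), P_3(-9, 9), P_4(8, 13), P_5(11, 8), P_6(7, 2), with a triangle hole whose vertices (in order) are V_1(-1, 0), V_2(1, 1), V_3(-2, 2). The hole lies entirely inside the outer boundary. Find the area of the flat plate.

Outer boundary:
Apply the shoelace (surveyor's) formula: 2A = Σ (x_i·y_{i+1} − x_{i+1}·y_i), indices taken mod 6.
Σ = (-229) + (-198) + (-189) + (-79) + (-34) + (-92) = -821
Area = |Σ|/2 = 410.5.
Hole:
Apply the surveyor's formula: 2A = Σ (x_i·y_{i+1} − x_{i+1}·y_i), indices taken mod 3.
Σ = (-1) + (4) + (2) = 5
Area = |Σ|/2 = 2.5.
Net area = 410.5 − 2.5 = 408.

408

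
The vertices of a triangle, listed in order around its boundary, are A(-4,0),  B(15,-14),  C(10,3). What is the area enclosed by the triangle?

126.5

Σ = (56) + (185) + (12) = 253
Area = |Σ|/2 = 126.5.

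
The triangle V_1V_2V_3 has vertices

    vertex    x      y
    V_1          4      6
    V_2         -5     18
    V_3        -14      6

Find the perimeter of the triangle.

|V_1V_2| = √((-9)² + (12)²) = √225 = 15
|V_2V_3| = √((-9)² + (-12)²) = √225 = 15
|V_3V_1| = √((18)² + (0)²) = √324 = 18
Perimeter = 15 + 15 + 18 = 48.

48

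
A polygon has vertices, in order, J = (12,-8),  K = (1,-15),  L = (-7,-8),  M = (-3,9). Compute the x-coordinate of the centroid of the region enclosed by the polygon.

19/18

Apply the shoelace (surveyor's) formula. First the cross-terms c_i = x_i·y_{i+1} − x_{i+1}·y_i:
  -172, -113, -87, -84  ⇒  2A = -456, A = -228.
Then Σ (x_i + x_{i+1})·c_i = -1444, so x̄ = -1444 / (6·(-228)) = 19/18.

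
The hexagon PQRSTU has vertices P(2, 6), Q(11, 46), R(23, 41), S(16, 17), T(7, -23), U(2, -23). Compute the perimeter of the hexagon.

154

|PQ| = √((9)² + (40)²) = √1681 = 41
|QR| = √((12)² + (-5)²) = √169 = 13
|RS| = √((-7)² + (-24)²) = √625 = 25
|ST| = √((-9)² + (-40)²) = √1681 = 41
|TU| = √((-5)² + (0)²) = √25 = 5
|UP| = √((0)² + (29)²) = √841 = 29
Perimeter = 41 + 13 + 25 + 41 + 5 + 29 = 154.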